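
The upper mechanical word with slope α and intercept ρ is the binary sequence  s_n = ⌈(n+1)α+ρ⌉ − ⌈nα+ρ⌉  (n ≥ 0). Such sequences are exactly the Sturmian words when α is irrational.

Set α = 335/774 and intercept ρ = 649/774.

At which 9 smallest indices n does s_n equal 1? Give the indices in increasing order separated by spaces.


n=0: ⌈984/774⌉−⌈649/774⌉ = 2−1 = 1  ← one
n=1: ⌈1319/774⌉−⌈984/774⌉ = 2−2 = 0
n=2: ⌈1654/774⌉−⌈1319/774⌉ = 3−2 = 1  ← one
n=3: ⌈1989/774⌉−⌈1654/774⌉ = 3−3 = 0
n=4: ⌈2324/774⌉−⌈1989/774⌉ = 4−3 = 1  ← one
n=5: ⌈2659/774⌉−⌈2324/774⌉ = 4−4 = 0
n=6: ⌈2994/774⌉−⌈2659/774⌉ = 4−4 = 0
n=7: ⌈3329/774⌉−⌈2994/774⌉ = 5−4 = 1  ← one
n=8: ⌈3664/774⌉−⌈3329/774⌉ = 5−5 = 0
n=9: ⌈3999/774⌉−⌈3664/774⌉ = 6−5 = 1  ← one
n=10: ⌈4334/774⌉−⌈3999/774⌉ = 6−6 = 0
n=11: ⌈4669/774⌉−⌈4334/774⌉ = 7−6 = 1  ← one
n=12: ⌈5004/774⌉−⌈4669/774⌉ = 7−7 = 0
n=13: ⌈5339/774⌉−⌈5004/774⌉ = 7−7 = 0
n=14: ⌈5674/774⌉−⌈5339/774⌉ = 8−7 = 1  ← one
n=15: ⌈6009/774⌉−⌈5674/774⌉ = 8−8 = 0
n=16: ⌈6344/774⌉−⌈6009/774⌉ = 9−8 = 1  ← one
n=17: ⌈6679/774⌉−⌈6344/774⌉ = 9−9 = 0
n=18: ⌈7014/774⌉−⌈6679/774⌉ = 10−9 = 1  ← one
positions of the first 9 ones: 0 2 4 7 9 11 14 16 18

0 2 4 7 9 11 14 16 18


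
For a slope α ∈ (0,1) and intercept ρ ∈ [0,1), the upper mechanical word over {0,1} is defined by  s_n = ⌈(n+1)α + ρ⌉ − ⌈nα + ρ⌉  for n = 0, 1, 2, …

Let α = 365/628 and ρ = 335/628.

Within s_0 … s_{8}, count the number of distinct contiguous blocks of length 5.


t_n = ⌈(n·365+335)/628⌉ for n = 0 … 9:
  n=0…9: ⌈335/628⌉=1 ⌈700/628⌉=2 ⌈1065/628⌉=2 ⌈1430/628⌉=3 ⌈1795/628⌉=3 ⌈2160/628⌉=4 ⌈2525/628⌉=5 ⌈2890/628⌉=5 ⌈3255/628⌉=6 ⌈3620/628⌉=6
s_n = t_(n+1) − t_n for n = 0 … 8 gives
prefix = 101011010
slide a length-5 window over [0..4] … [4..8] (5 windows); first occurrence of each distinct factor:
  [  0..  4] 10101
  [  1..  5] 01011
  [  2..  6] 10110
  [  3..  7] 01101
  [  4..  8] 11010
distinct factors: {01011, 01101, 10101, 10110, 11010}
count = 5  (Sturmian bound for length 5 is 6)

5


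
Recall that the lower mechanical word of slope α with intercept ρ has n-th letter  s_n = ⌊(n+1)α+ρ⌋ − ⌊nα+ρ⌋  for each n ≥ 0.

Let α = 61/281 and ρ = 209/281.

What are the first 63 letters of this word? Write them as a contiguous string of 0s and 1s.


010001000010001000010000100010000100001000100001000100001000010

n=0: ⌊(1·61+209)/281⌋ − ⌊(0·61+209)/281⌋ = ⌊270/281⌋ − ⌊209/281⌋ = 0 − 0 = 0
n=1: ⌊(2·61+209)/281⌋ − ⌊(1·61+209)/281⌋ = ⌊331/281⌋ − ⌊270/281⌋ = 1 − 0 = 1
n=2: ⌊(3·61+209)/281⌋ − ⌊(2·61+209)/281⌋ = ⌊392/281⌋ − ⌊331/281⌋ = 1 − 1 = 0
n=3: ⌊(4·61+209)/281⌋ − ⌊(3·61+209)/281⌋ = ⌊453/281⌋ − ⌊392/281⌋ = 1 − 1 = 0
n=4: ⌊(5·61+209)/281⌋ − ⌊(4·61+209)/281⌋ = ⌊514/281⌋ − ⌊453/281⌋ = 1 − 1 = 0
n=5: ⌊(6·61+209)/281⌋ − ⌊(5·61+209)/281⌋ = ⌊575/281⌋ − ⌊514/281⌋ = 2 − 1 = 1
n=6: ⌊(7·61+209)/281⌋ − ⌊(6·61+209)/281⌋ = ⌊636/281⌋ − ⌊575/281⌋ = 2 − 2 = 0
n=7: ⌊(8·61+209)/281⌋ − ⌊(7·61+209)/281⌋ = ⌊697/281⌋ − ⌊636/281⌋ = 2 − 2 = 0
n=8: ⌊(9·61+209)/281⌋ − ⌊(8·61+209)/281⌋ = ⌊758/281⌋ − ⌊697/281⌋ = 2 − 2 = 0
n=9: ⌊(10·61+209)/281⌋ − ⌊(9·61+209)/281⌋ = ⌊819/281⌋ − ⌊758/281⌋ = 2 − 2 = 0
n=10: ⌊(11·61+209)/281⌋ − ⌊(10·61+209)/281⌋ = ⌊880/281⌋ − ⌊819/281⌋ = 3 − 2 = 1
n=11: ⌊(12·61+209)/281⌋ − ⌊(11·61+209)/281⌋ = ⌊941/281⌋ − ⌊880/281⌋ = 3 − 3 = 0
n=12: ⌊(13·61+209)/281⌋ − ⌊(12·61+209)/281⌋ = ⌊1002/281⌋ − ⌊941/281⌋ = 3 − 3 = 0
n=13: ⌊(14·61+209)/281⌋ − ⌊(13·61+209)/281⌋ = ⌊1063/281⌋ − ⌊1002/281⌋ = 3 − 3 = 0
n=14: ⌊(15·61+209)/281⌋ − ⌊(14·61+209)/281⌋ = ⌊1124/281⌋ − ⌊1063/281⌋ = 4 − 3 = 1
n=15: ⌊(16·61+209)/281⌋ − ⌊(15·61+209)/281⌋ = ⌊1185/281⌋ − ⌊1124/281⌋ = 4 − 4 = 0
n=16: ⌊(17·61+209)/281⌋ − ⌊(16·61+209)/281⌋ = ⌊1246/281⌋ − ⌊1185/281⌋ = 4 − 4 = 0
n=17: ⌊(18·61+209)/281⌋ − ⌊(17·61+209)/281⌋ = ⌊1307/281⌋ − ⌊1246/281⌋ = 4 − 4 = 0
n=18: ⌊(19·61+209)/281⌋ − ⌊(18·61+209)/281⌋ = ⌊1368/281⌋ − ⌊1307/281⌋ = 4 − 4 = 0
n=19: ⌊(20·61+209)/281⌋ − ⌊(19·61+209)/281⌋ = ⌊1429/281⌋ − ⌊1368/281⌋ = 5 − 4 = 1
n=20: ⌊(21·61+209)/281⌋ − ⌊(20·61+209)/281⌋ = ⌊1490/281⌋ − ⌊1429/281⌋ = 5 − 5 = 0
n=21: ⌊(22·61+209)/281⌋ − ⌊(21·61+209)/281⌋ = ⌊1551/281⌋ − ⌊1490/281⌋ = 5 − 5 = 0
n=22: ⌊(23·61+209)/281⌋ − ⌊(22·61+209)/281⌋ = ⌊1612/281⌋ − ⌊1551/281⌋ = 5 − 5 = 0
n=23: ⌊(24·61+209)/281⌋ − ⌊(23·61+209)/281⌋ = ⌊1673/281⌋ − ⌊1612/281⌋ = 5 − 5 = 0
n=24: ⌊(25·61+209)/281⌋ − ⌊(24·61+209)/281⌋ = ⌊1734/281⌋ − ⌊1673/281⌋ = 6 − 5 = 1
n=25: ⌊(26·61+209)/281⌋ − ⌊(25·61+209)/281⌋ = ⌊1795/281⌋ − ⌊1734/281⌋ = 6 − 6 = 0
n=26: ⌊(27·61+209)/281⌋ − ⌊(26·61+209)/281⌋ = ⌊1856/281⌋ − ⌊1795/281⌋ = 6 − 6 = 0
n=27: ⌊(28·61+209)/281⌋ − ⌊(27·61+209)/281⌋ = ⌊1917/281⌋ − ⌊1856/281⌋ = 6 − 6 = 0
n=28: ⌊(29·61+209)/281⌋ − ⌊(28·61+209)/281⌋ = ⌊1978/281⌋ − ⌊1917/281⌋ = 7 − 6 = 1
n=29: ⌊(30·61+209)/281⌋ − ⌊(29·61+209)/281⌋ = ⌊2039/281⌋ − ⌊1978/281⌋ = 7 − 7 = 0
n=30: ⌊(31·61+209)/281⌋ − ⌊(30·61+209)/281⌋ = ⌊2100/281⌋ − ⌊2039/281⌋ = 7 − 7 = 0
n=31: ⌊(32·61+209)/281⌋ − ⌊(31·61+209)/281⌋ = ⌊2161/281⌋ − ⌊2100/281⌋ = 7 − 7 = 0
n=32: ⌊(33·61+209)/281⌋ − ⌊(32·61+209)/281⌋ = ⌊2222/281⌋ − ⌊2161/281⌋ = 7 − 7 = 0
n=33: ⌊(34·61+209)/281⌋ − ⌊(33·61+209)/281⌋ = ⌊2283/281⌋ − ⌊2222/281⌋ = 8 − 7 = 1
n=34: ⌊(35·61+209)/281⌋ − ⌊(34·61+209)/281⌋ = ⌊2344/281⌋ − ⌊2283/281⌋ = 8 − 8 = 0
n=35: ⌊(36·61+209)/281⌋ − ⌊(35·61+209)/281⌋ = ⌊2405/281⌋ − ⌊2344/281⌋ = 8 − 8 = 0
n=36: ⌊(37·61+209)/281⌋ − ⌊(36·61+209)/281⌋ = ⌊2466/281⌋ − ⌊2405/281⌋ = 8 − 8 = 0
n=37: ⌊(38·61+209)/281⌋ − ⌊(37·61+209)/281⌋ = ⌊2527/281⌋ − ⌊2466/281⌋ = 8 − 8 = 0
n=38: ⌊(39·61+209)/281⌋ − ⌊(38·61+209)/281⌋ = ⌊2588/281⌋ − ⌊2527/281⌋ = 9 − 8 = 1
n=39: ⌊(40·61+209)/281⌋ − ⌊(39·61+209)/281⌋ = ⌊2649/281⌋ − ⌊2588/281⌋ = 9 − 9 = 0
n=40: ⌊(41·61+209)/281⌋ − ⌊(40·61+209)/281⌋ = ⌊2710/281⌋ − ⌊2649/281⌋ = 9 − 9 = 0
n=41: ⌊(42·61+209)/281⌋ − ⌊(41·61+209)/281⌋ = ⌊2771/281⌋ − ⌊2710/281⌋ = 9 − 9 = 0
n=42: ⌊(43·61+209)/281⌋ − ⌊(42·61+209)/281⌋ = ⌊2832/281⌋ − ⌊2771/281⌋ = 10 − 9 = 1
n=43: ⌊(44·61+209)/281⌋ − ⌊(43·61+209)/281⌋ = ⌊2893/281⌋ − ⌊2832/281⌋ = 10 − 10 = 0
n=44: ⌊(45·61+209)/281⌋ − ⌊(44·61+209)/281⌋ = ⌊2954/281⌋ − ⌊2893/281⌋ = 10 − 10 = 0
n=45: ⌊(46·61+209)/281⌋ − ⌊(45·61+209)/281⌋ = ⌊3015/281⌋ − ⌊2954/281⌋ = 10 − 10 = 0
n=46: ⌊(47·61+209)/281⌋ − ⌊(46·61+209)/281⌋ = ⌊3076/281⌋ − ⌊3015/281⌋ = 10 − 10 = 0
n=47: ⌊(48·61+209)/281⌋ − ⌊(47·61+209)/281⌋ = ⌊3137/281⌋ − ⌊3076/281⌋ = 11 − 10 = 1
n=48: ⌊(49·61+209)/281⌋ − ⌊(48·61+209)/281⌋ = ⌊3198/281⌋ − ⌊3137/281⌋ = 11 − 11 = 0
n=49: ⌊(50·61+209)/281⌋ − ⌊(49·61+209)/281⌋ = ⌊3259/281⌋ − ⌊3198/281⌋ = 11 − 11 = 0
n=50: ⌊(51·61+209)/281⌋ − ⌊(50·61+209)/281⌋ = ⌊3320/281⌋ − ⌊3259/281⌋ = 11 − 11 = 0
n=51: ⌊(52·61+209)/281⌋ − ⌊(51·61+209)/281⌋ = ⌊3381/281⌋ − ⌊3320/281⌋ = 12 − 11 = 1
n=52: ⌊(53·61+209)/281⌋ − ⌊(52·61+209)/281⌋ = ⌊3442/281⌋ − ⌊3381/281⌋ = 12 − 12 = 0
n=53: ⌊(54·61+209)/281⌋ − ⌊(53·61+209)/281⌋ = ⌊3503/281⌋ − ⌊3442/281⌋ = 12 − 12 = 0
n=54: ⌊(55·61+209)/281⌋ − ⌊(54·61+209)/281⌋ = ⌊3564/281⌋ − ⌊3503/281⌋ = 12 − 12 = 0
n=55: ⌊(56·61+209)/281⌋ − ⌊(55·61+209)/281⌋ = ⌊3625/281⌋ − ⌊3564/281⌋ = 12 − 12 = 0
n=56: ⌊(57·61+209)/281⌋ − ⌊(56·61+209)/281⌋ = ⌊3686/281⌋ − ⌊3625/281⌋ = 13 − 12 = 1
n=57: ⌊(58·61+209)/281⌋ − ⌊(57·61+209)/281⌋ = ⌊3747/281⌋ − ⌊3686/281⌋ = 13 − 13 = 0
n=58: ⌊(59·61+209)/281⌋ − ⌊(58·61+209)/281⌋ = ⌊3808/281⌋ − ⌊3747/281⌋ = 13 − 13 = 0
n=59: ⌊(60·61+209)/281⌋ − ⌊(59·61+209)/281⌋ = ⌊3869/281⌋ − ⌊3808/281⌋ = 13 − 13 = 0
n=60: ⌊(61·61+209)/281⌋ − ⌊(60·61+209)/281⌋ = ⌊3930/281⌋ − ⌊3869/281⌋ = 13 − 13 = 0
n=61: ⌊(62·61+209)/281⌋ − ⌊(61·61+209)/281⌋ = ⌊3991/281⌋ − ⌊3930/281⌋ = 14 − 13 = 1
n=62: ⌊(63·61+209)/281⌋ − ⌊(62·61+209)/281⌋ = ⌊4052/281⌋ − ⌊3991/281⌋ = 14 − 14 = 0


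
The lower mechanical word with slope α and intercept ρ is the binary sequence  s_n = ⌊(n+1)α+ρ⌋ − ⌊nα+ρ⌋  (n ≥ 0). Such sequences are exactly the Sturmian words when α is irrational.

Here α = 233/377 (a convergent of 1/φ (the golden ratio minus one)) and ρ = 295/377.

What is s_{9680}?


(n+1)α + ρ = (9681·233 + 295) / 377 = 2255968/377
nα + ρ     = (9680·233 + 295) / 377 = 2255735/377
⌊2255968/377⌋ = 5984,  ⌊2255735/377⌋ = 5983
s_{9680} = 5984 − 5983 = 1

1


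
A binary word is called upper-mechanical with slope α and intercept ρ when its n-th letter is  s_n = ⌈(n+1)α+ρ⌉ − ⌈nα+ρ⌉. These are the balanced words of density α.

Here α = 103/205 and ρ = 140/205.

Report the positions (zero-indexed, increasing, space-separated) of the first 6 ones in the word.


0 2 4 6 8 10

n=0: ⌈243/205⌉−⌈140/205⌉ = 2−1 = 1  ← one
n=1: ⌈346/205⌉−⌈243/205⌉ = 2−2 = 0
n=2: ⌈449/205⌉−⌈346/205⌉ = 3−2 = 1  ← one
n=3: ⌈552/205⌉−⌈449/205⌉ = 3−3 = 0
n=4: ⌈655/205⌉−⌈552/205⌉ = 4−3 = 1  ← one
n=5: ⌈758/205⌉−⌈655/205⌉ = 4−4 = 0
n=6: ⌈861/205⌉−⌈758/205⌉ = 5−4 = 1  ← one
n=7: ⌈964/205⌉−⌈861/205⌉ = 5−5 = 0
n=8: ⌈1067/205⌉−⌈964/205⌉ = 6−5 = 1  ← one
n=9: ⌈1170/205⌉−⌈1067/205⌉ = 6−6 = 0
n=10: ⌈1273/205⌉−⌈1170/205⌉ = 7−6 = 1  ← one
positions of the first 6 ones: 0 2 4 6 8 10


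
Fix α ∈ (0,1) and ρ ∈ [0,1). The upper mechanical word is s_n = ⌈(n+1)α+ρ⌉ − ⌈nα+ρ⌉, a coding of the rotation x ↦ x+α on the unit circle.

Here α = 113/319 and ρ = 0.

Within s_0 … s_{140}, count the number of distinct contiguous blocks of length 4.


t_n = ⌈(n·113)/319⌉ for n = 0 … 141:
  n=0…9: ⌈0/319⌉=0 ⌈113/319⌉=1 ⌈226/319⌉=1 ⌈339/319⌉=2 ⌈452/319⌉=2 ⌈565/319⌉=2 ⌈678/319⌉=3 ⌈791/319⌉=3 ⌈904/319⌉=3 ⌈1017/319⌉=4
  n=10…19: ⌈1130/319⌉=4 ⌈1243/319⌉=4 ⌈1356/319⌉=5 ⌈1469/319⌉=5 ⌈1582/319⌉=5 ⌈1695/319⌉=6 ⌈1808/319⌉=6 ⌈1921/319⌉=7 ⌈2034/319⌉=7 ⌈2147/319⌉=7
  n=20…29: ⌈2260/319⌉=8 ⌈2373/319⌉=8 ⌈2486/319⌉=8 ⌈2599/319⌉=9 ⌈2712/319⌉=9 ⌈2825/319⌉=9 ⌈2938/319⌉=10 ⌈3051/319⌉=10 ⌈3164/319⌉=10 ⌈3277/319⌉=11
  n=30…39: ⌈3390/319⌉=11 ⌈3503/319⌉=11 ⌈3616/319⌉=12 ⌈3729/319⌉=12 ⌈3842/319⌉=13 ⌈3955/319⌉=13 ⌈4068/319⌉=13 ⌈4181/319⌉=14 ⌈4294/319⌉=14 ⌈4407/319⌉=14
  n=40…49: ⌈4520/319⌉=15 ⌈4633/319⌉=15 ⌈4746/319⌉=15 ⌈4859/319⌉=16 ⌈4972/319⌉=16 ⌈5085/319⌉=16 ⌈5198/319⌉=17 ⌈5311/319⌉=17 ⌈5424/319⌉=18 ⌈5537/319⌉=18
  n=50…59: ⌈5650/319⌉=18 ⌈5763/319⌉=19 ⌈5876/319⌉=19 ⌈5989/319⌉=19 ⌈6102/319⌉=20 ⌈6215/319⌉=20 ⌈6328/319⌉=20 ⌈6441/319⌉=21 ⌈6554/319⌉=21 ⌈6667/319⌉=21
  n=60…69: ⌈6780/319⌉=22 ⌈6893/319⌉=22 ⌈7006/319⌉=22 ⌈7119/319⌉=23 ⌈7232/319⌉=23 ⌈7345/319⌉=24 ⌈7458/319⌉=24 ⌈7571/319⌉=24 ⌈7684/319⌉=25 ⌈7797/319⌉=25
  n=70…79: ⌈7910/319⌉=25 ⌈8023/319⌉=26 ⌈8136/319⌉=26 ⌈8249/319⌉=26 ⌈8362/319⌉=27 ⌈8475/319⌉=27 ⌈8588/319⌉=27 ⌈8701/319⌉=28 ⌈8814/319⌉=28 ⌈8927/319⌉=28
  n=80…89: ⌈9040/319⌉=29 ⌈9153/319⌉=29 ⌈9266/319⌉=30 ⌈9379/319⌉=30 ⌈9492/319⌉=30 ⌈9605/319⌉=31 ⌈9718/319⌉=31 ⌈9831/319⌉=31 ⌈9944/319⌉=32 ⌈10057/319⌉=32
  n=90…99: ⌈10170/319⌉=32 ⌈10283/319⌉=33 ⌈10396/319⌉=33 ⌈10509/319⌉=33 ⌈10622/319⌉=34 ⌈10735/319⌉=34 ⌈10848/319⌉=35 ⌈10961/319⌉=35 ⌈11074/319⌉=35 ⌈11187/319⌉=36
  n=100…109: ⌈11300/319⌉=36 ⌈11413/319⌉=36 ⌈11526/319⌉=37 ⌈11639/319⌉=37 ⌈11752/319⌉=37 ⌈11865/319⌉=38 ⌈11978/319⌉=38 ⌈12091/319⌉=38 ⌈12204/319⌉=39 ⌈12317/319⌉=39
  n=110…119: ⌈12430/319⌉=39 ⌈12543/319⌉=40 ⌈12656/319⌉=40 ⌈12769/319⌉=41 ⌈12882/319⌉=41 ⌈12995/319⌉=41 ⌈13108/319⌉=42 ⌈13221/319⌉=42 ⌈13334/319⌉=42 ⌈13447/319⌉=43
  n=120…129: ⌈13560/319⌉=43 ⌈13673/319⌉=43 ⌈13786/319⌉=44 ⌈13899/319⌉=44 ⌈14012/319⌉=44 ⌈14125/319⌉=45 ⌈14238/319⌉=45 ⌈14351/319⌉=45 ⌈14464/319⌉=46 ⌈14577/319⌉=46
  n=130…139: ⌈14690/319⌉=47 ⌈14803/319⌉=47 ⌈14916/319⌉=47 ⌈15029/319⌉=48 ⌈15142/319⌉=48 ⌈15255/319⌉=48 ⌈15368/319⌉=49 ⌈15481/319⌉=49 ⌈15594/319⌉=49 ⌈15707/319⌉=50
  n=140…141: ⌈15820/319⌉=50 ⌈15933/319⌉=50
s_n = t_(n+1) − t_n for n = 0 … 140 gives
prefix = 101001001001001010010010010010010100100100100101001001001001001010010010010010010100100100100101001001001001001010010010010010010100100100100
slide a length-4 window over [0..3] … [137..140] (138 windows); first occurrence of each distinct factor:
  [  0..  3] 1010
  [  1..  4] 0100
  [  2..  5] 1001
  [  3..  6] 0010
  [ 13.. 16] 0101
  (the other 133 windows repeat one of these)
distinct factors: {0010, 0100, 0101, 1001, 1010}
count = 5  (Sturmian bound for length 4 is 5)

5


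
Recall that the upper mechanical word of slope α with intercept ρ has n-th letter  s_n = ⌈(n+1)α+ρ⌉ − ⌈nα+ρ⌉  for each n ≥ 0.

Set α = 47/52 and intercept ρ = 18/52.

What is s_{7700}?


1

(n+1)α + ρ = (7701·47 + 18) / 52 = 361965/52
nα + ρ     = (7700·47 + 18) / 52 = 361918/52
⌈361965/52⌉ = 6961,  ⌈361918/52⌉ = 6960
s_{7700} = 6961 − 6960 = 1


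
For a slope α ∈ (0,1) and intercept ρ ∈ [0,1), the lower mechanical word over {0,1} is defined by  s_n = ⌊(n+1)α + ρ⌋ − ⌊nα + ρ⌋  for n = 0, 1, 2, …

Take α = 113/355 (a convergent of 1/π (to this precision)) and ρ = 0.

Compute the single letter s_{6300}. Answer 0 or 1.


0

(n+1)α + ρ = (6301·113) / 355 = 712013/355
nα + ρ     = (6300·113) / 355 = 711900/355
⌊712013/355⌋ = 2005,  ⌊711900/355⌋ = 2005
s_{6300} = 2005 − 2005 = 0


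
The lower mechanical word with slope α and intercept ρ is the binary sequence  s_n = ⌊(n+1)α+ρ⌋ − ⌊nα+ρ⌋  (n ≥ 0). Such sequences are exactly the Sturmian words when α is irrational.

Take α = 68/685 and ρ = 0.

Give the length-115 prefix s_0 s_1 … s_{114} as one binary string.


n=0: ⌊(1·68)/685⌋ − ⌊(0·68)/685⌋ = ⌊68/685⌋ − ⌊0/685⌋ = 0 − 0 = 0
n=1: ⌊(2·68)/685⌋ − ⌊(1·68)/685⌋ = ⌊136/685⌋ − ⌊68/685⌋ = 0 − 0 = 0
n=2: ⌊(3·68)/685⌋ − ⌊(2·68)/685⌋ = ⌊204/685⌋ − ⌊136/685⌋ = 0 − 0 = 0
n=3: ⌊(4·68)/685⌋ − ⌊(3·68)/685⌋ = ⌊272/685⌋ − ⌊204/685⌋ = 0 − 0 = 0
n=4: ⌊(5·68)/685⌋ − ⌊(4·68)/685⌋ = ⌊340/685⌋ − ⌊272/685⌋ = 0 − 0 = 0
n=5: ⌊(6·68)/685⌋ − ⌊(5·68)/685⌋ = ⌊408/685⌋ − ⌊340/685⌋ = 0 − 0 = 0
n=6: ⌊(7·68)/685⌋ − ⌊(6·68)/685⌋ = ⌊476/685⌋ − ⌊408/685⌋ = 0 − 0 = 0
n=7: ⌊(8·68)/685⌋ − ⌊(7·68)/685⌋ = ⌊544/685⌋ − ⌊476/685⌋ = 0 − 0 = 0
n=8: ⌊(9·68)/685⌋ − ⌊(8·68)/685⌋ = ⌊612/685⌋ − ⌊544/685⌋ = 0 − 0 = 0
n=9: ⌊(10·68)/685⌋ − ⌊(9·68)/685⌋ = ⌊680/685⌋ − ⌊612/685⌋ = 0 − 0 = 0
n=10: ⌊(11·68)/685⌋ − ⌊(10·68)/685⌋ = ⌊748/685⌋ − ⌊680/685⌋ = 1 − 0 = 1
n=11: ⌊(12·68)/685⌋ − ⌊(11·68)/685⌋ = ⌊816/685⌋ − ⌊748/685⌋ = 1 − 1 = 0
n=12: ⌊(13·68)/685⌋ − ⌊(12·68)/685⌋ = ⌊884/685⌋ − ⌊816/685⌋ = 1 − 1 = 0
n=13: ⌊(14·68)/685⌋ − ⌊(13·68)/685⌋ = ⌊952/685⌋ − ⌊884/685⌋ = 1 − 1 = 0
n=14: ⌊(15·68)/685⌋ − ⌊(14·68)/685⌋ = ⌊1020/685⌋ − ⌊952/685⌋ = 1 − 1 = 0
n=15: ⌊(16·68)/685⌋ − ⌊(15·68)/685⌋ = ⌊1088/685⌋ − ⌊1020/685⌋ = 1 − 1 = 0
n=16: ⌊(17·68)/685⌋ − ⌊(16·68)/685⌋ = ⌊1156/685⌋ − ⌊1088/685⌋ = 1 − 1 = 0
n=17: ⌊(18·68)/685⌋ − ⌊(17·68)/685⌋ = ⌊1224/685⌋ − ⌊1156/685⌋ = 1 − 1 = 0
n=18: ⌊(19·68)/685⌋ − ⌊(18·68)/685⌋ = ⌊1292/685⌋ − ⌊1224/685⌋ = 1 − 1 = 0
n=19: ⌊(20·68)/685⌋ − ⌊(19·68)/685⌋ = ⌊1360/685⌋ − ⌊1292/685⌋ = 1 − 1 = 0
n=20: ⌊(21·68)/685⌋ − ⌊(20·68)/685⌋ = ⌊1428/685⌋ − ⌊1360/685⌋ = 2 − 1 = 1
n=21: ⌊(22·68)/685⌋ − ⌊(21·68)/685⌋ = ⌊1496/685⌋ − ⌊1428/685⌋ = 2 − 2 = 0
n=22: ⌊(23·68)/685⌋ − ⌊(22·68)/685⌋ = ⌊1564/685⌋ − ⌊1496/685⌋ = 2 − 2 = 0
n=23: ⌊(24·68)/685⌋ − ⌊(23·68)/685⌋ = ⌊1632/685⌋ − ⌊1564/685⌋ = 2 − 2 = 0
n=24: ⌊(25·68)/685⌋ − ⌊(24·68)/685⌋ = ⌊1700/685⌋ − ⌊1632/685⌋ = 2 − 2 = 0
n=25: ⌊(26·68)/685⌋ − ⌊(25·68)/685⌋ = ⌊1768/685⌋ − ⌊1700/685⌋ = 2 − 2 = 0
n=26: ⌊(27·68)/685⌋ − ⌊(26·68)/685⌋ = ⌊1836/685⌋ − ⌊1768/685⌋ = 2 − 2 = 0
n=27: ⌊(28·68)/685⌋ − ⌊(27·68)/685⌋ = ⌊1904/685⌋ − ⌊1836/685⌋ = 2 − 2 = 0
n=28: ⌊(29·68)/685⌋ − ⌊(28·68)/685⌋ = ⌊1972/685⌋ − ⌊1904/685⌋ = 2 − 2 = 0
n=29: ⌊(30·68)/685⌋ − ⌊(29·68)/685⌋ = ⌊2040/685⌋ − ⌊1972/685⌋ = 2 − 2 = 0
n=30: ⌊(31·68)/685⌋ − ⌊(30·68)/685⌋ = ⌊2108/685⌋ − ⌊2040/685⌋ = 3 − 2 = 1
n=31: ⌊(32·68)/685⌋ − ⌊(31·68)/685⌋ = ⌊2176/685⌋ − ⌊2108/685⌋ = 3 − 3 = 0
n=32: ⌊(33·68)/685⌋ − ⌊(32·68)/685⌋ = ⌊2244/685⌋ − ⌊2176/685⌋ = 3 − 3 = 0
n=33: ⌊(34·68)/685⌋ − ⌊(33·68)/685⌋ = ⌊2312/685⌋ − ⌊2244/685⌋ = 3 − 3 = 0
n=34: ⌊(35·68)/685⌋ − ⌊(34·68)/685⌋ = ⌊2380/685⌋ − ⌊2312/685⌋ = 3 − 3 = 0
n=35: ⌊(36·68)/685⌋ − ⌊(35·68)/685⌋ = ⌊2448/685⌋ − ⌊2380/685⌋ = 3 − 3 = 0
n=36: ⌊(37·68)/685⌋ − ⌊(36·68)/685⌋ = ⌊2516/685⌋ − ⌊2448/685⌋ = 3 − 3 = 0
n=37: ⌊(38·68)/685⌋ − ⌊(37·68)/685⌋ = ⌊2584/685⌋ − ⌊2516/685⌋ = 3 − 3 = 0
n=38: ⌊(39·68)/685⌋ − ⌊(38·68)/685⌋ = ⌊2652/685⌋ − ⌊2584/685⌋ = 3 − 3 = 0
n=39: ⌊(40·68)/685⌋ − ⌊(39·68)/685⌋ = ⌊2720/685⌋ − ⌊2652/685⌋ = 3 − 3 = 0
n=40: ⌊(41·68)/685⌋ − ⌊(40·68)/685⌋ = ⌊2788/685⌋ − ⌊2720/685⌋ = 4 − 3 = 1
n=41: ⌊(42·68)/685⌋ − ⌊(41·68)/685⌋ = ⌊2856/685⌋ − ⌊2788/685⌋ = 4 − 4 = 0
n=42: ⌊(43·68)/685⌋ − ⌊(42·68)/685⌋ = ⌊2924/685⌋ − ⌊2856/685⌋ = 4 − 4 = 0
n=43: ⌊(44·68)/685⌋ − ⌊(43·68)/685⌋ = ⌊2992/685⌋ − ⌊2924/685⌋ = 4 − 4 = 0
n=44: ⌊(45·68)/685⌋ − ⌊(44·68)/685⌋ = ⌊3060/685⌋ − ⌊2992/685⌋ = 4 − 4 = 0
n=45: ⌊(46·68)/685⌋ − ⌊(45·68)/685⌋ = ⌊3128/685⌋ − ⌊3060/685⌋ = 4 − 4 = 0
n=46: ⌊(47·68)/685⌋ − ⌊(46·68)/685⌋ = ⌊3196/685⌋ − ⌊3128/685⌋ = 4 − 4 = 0
n=47: ⌊(48·68)/685⌋ − ⌊(47·68)/685⌋ = ⌊3264/685⌋ − ⌊3196/685⌋ = 4 − 4 = 0
n=48: ⌊(49·68)/685⌋ − ⌊(48·68)/685⌋ = ⌊3332/685⌋ − ⌊3264/685⌋ = 4 − 4 = 0
n=49: ⌊(50·68)/685⌋ − ⌊(49·68)/685⌋ = ⌊3400/685⌋ − ⌊3332/685⌋ = 4 − 4 = 0
n=50: ⌊(51·68)/685⌋ − ⌊(50·68)/685⌋ = ⌊3468/685⌋ − ⌊3400/685⌋ = 5 − 4 = 1
n=51: ⌊(52·68)/685⌋ − ⌊(51·68)/685⌋ = ⌊3536/685⌋ − ⌊3468/685⌋ = 5 − 5 = 0
n=52: ⌊(53·68)/685⌋ − ⌊(52·68)/685⌋ = ⌊3604/685⌋ − ⌊3536/685⌋ = 5 − 5 = 0
n=53: ⌊(54·68)/685⌋ − ⌊(53·68)/685⌋ = ⌊3672/685⌋ − ⌊3604/685⌋ = 5 − 5 = 0
n=54: ⌊(55·68)/685⌋ − ⌊(54·68)/685⌋ = ⌊3740/685⌋ − ⌊3672/685⌋ = 5 − 5 = 0
n=55: ⌊(56·68)/685⌋ − ⌊(55·68)/685⌋ = ⌊3808/685⌋ − ⌊3740/685⌋ = 5 − 5 = 0
n=56: ⌊(57·68)/685⌋ − ⌊(56·68)/685⌋ = ⌊3876/685⌋ − ⌊3808/685⌋ = 5 − 5 = 0
n=57: ⌊(58·68)/685⌋ − ⌊(57·68)/685⌋ = ⌊3944/685⌋ − ⌊3876/685⌋ = 5 − 5 = 0
n=58: ⌊(59·68)/685⌋ − ⌊(58·68)/685⌋ = ⌊4012/685⌋ − ⌊3944/685⌋ = 5 − 5 = 0
n=59: ⌊(60·68)/685⌋ − ⌊(59·68)/685⌋ = ⌊4080/685⌋ − ⌊4012/685⌋ = 5 − 5 = 0
n=60: ⌊(61·68)/685⌋ − ⌊(60·68)/685⌋ = ⌊4148/685⌋ − ⌊4080/685⌋ = 6 − 5 = 1
n=61: ⌊(62·68)/685⌋ − ⌊(61·68)/685⌋ = ⌊4216/685⌋ − ⌊4148/685⌋ = 6 − 6 = 0
n=62: ⌊(63·68)/685⌋ − ⌊(62·68)/685⌋ = ⌊4284/685⌋ − ⌊4216/685⌋ = 6 − 6 = 0
n=63: ⌊(64·68)/685⌋ − ⌊(63·68)/685⌋ = ⌊4352/685⌋ − ⌊4284/685⌋ = 6 − 6 = 0
n=64: ⌊(65·68)/685⌋ − ⌊(64·68)/685⌋ = ⌊4420/685⌋ − ⌊4352/685⌋ = 6 − 6 = 0
n=65: ⌊(66·68)/685⌋ − ⌊(65·68)/685⌋ = ⌊4488/685⌋ − ⌊4420/685⌋ = 6 − 6 = 0
n=66: ⌊(67·68)/685⌋ − ⌊(66·68)/685⌋ = ⌊4556/685⌋ − ⌊4488/685⌋ = 6 − 6 = 0
n=67: ⌊(68·68)/685⌋ − ⌊(67·68)/685⌋ = ⌊4624/685⌋ − ⌊4556/685⌋ = 6 − 6 = 0
n=68: ⌊(69·68)/685⌋ − ⌊(68·68)/685⌋ = ⌊4692/685⌋ − ⌊4624/685⌋ = 6 − 6 = 0
n=69: ⌊(70·68)/685⌋ − ⌊(69·68)/685⌋ = ⌊4760/685⌋ − ⌊4692/685⌋ = 6 − 6 = 0
n=70: ⌊(71·68)/685⌋ − ⌊(70·68)/685⌋ = ⌊4828/685⌋ − ⌊4760/685⌋ = 7 − 6 = 1
n=71: ⌊(72·68)/685⌋ − ⌊(71·68)/685⌋ = ⌊4896/685⌋ − ⌊4828/685⌋ = 7 − 7 = 0
n=72: ⌊(73·68)/685⌋ − ⌊(72·68)/685⌋ = ⌊4964/685⌋ − ⌊4896/685⌋ = 7 − 7 = 0
n=73: ⌊(74·68)/685⌋ − ⌊(73·68)/685⌋ = ⌊5032/685⌋ − ⌊4964/685⌋ = 7 − 7 = 0
n=74: ⌊(75·68)/685⌋ − ⌊(74·68)/685⌋ = ⌊5100/685⌋ − ⌊5032/685⌋ = 7 − 7 = 0
n=75: ⌊(76·68)/685⌋ − ⌊(75·68)/685⌋ = ⌊5168/685⌋ − ⌊5100/685⌋ = 7 − 7 = 0
n=76: ⌊(77·68)/685⌋ − ⌊(76·68)/685⌋ = ⌊5236/685⌋ − ⌊5168/685⌋ = 7 − 7 = 0
n=77: ⌊(78·68)/685⌋ − ⌊(77·68)/685⌋ = ⌊5304/685⌋ − ⌊5236/685⌋ = 7 − 7 = 0
n=78: ⌊(79·68)/685⌋ − ⌊(78·68)/685⌋ = ⌊5372/685⌋ − ⌊5304/685⌋ = 7 − 7 = 0
n=79: ⌊(80·68)/685⌋ − ⌊(79·68)/685⌋ = ⌊5440/685⌋ − ⌊5372/685⌋ = 7 − 7 = 0
n=80: ⌊(81·68)/685⌋ − ⌊(80·68)/685⌋ = ⌊5508/685⌋ − ⌊5440/685⌋ = 8 − 7 = 1
n=81: ⌊(82·68)/685⌋ − ⌊(81·68)/685⌋ = ⌊5576/685⌋ − ⌊5508/685⌋ = 8 − 8 = 0
n=82: ⌊(83·68)/685⌋ − ⌊(82·68)/685⌋ = ⌊5644/685⌋ − ⌊5576/685⌋ = 8 − 8 = 0
n=83: ⌊(84·68)/685⌋ − ⌊(83·68)/685⌋ = ⌊5712/685⌋ − ⌊5644/685⌋ = 8 − 8 = 0
n=84: ⌊(85·68)/685⌋ − ⌊(84·68)/685⌋ = ⌊5780/685⌋ − ⌊5712/685⌋ = 8 − 8 = 0
n=85: ⌊(86·68)/685⌋ − ⌊(85·68)/685⌋ = ⌊5848/685⌋ − ⌊5780/685⌋ = 8 − 8 = 0
n=86: ⌊(87·68)/685⌋ − ⌊(86·68)/685⌋ = ⌊5916/685⌋ − ⌊5848/685⌋ = 8 − 8 = 0
n=87: ⌊(88·68)/685⌋ − ⌊(87·68)/685⌋ = ⌊5984/685⌋ − ⌊5916/685⌋ = 8 − 8 = 0
n=88: ⌊(89·68)/685⌋ − ⌊(88·68)/685⌋ = ⌊6052/685⌋ − ⌊5984/685⌋ = 8 − 8 = 0
n=89: ⌊(90·68)/685⌋ − ⌊(89·68)/685⌋ = ⌊6120/685⌋ − ⌊6052/685⌋ = 8 − 8 = 0
n=90: ⌊(91·68)/685⌋ − ⌊(90·68)/685⌋ = ⌊6188/685⌋ − ⌊6120/685⌋ = 9 − 8 = 1
n=91: ⌊(92·68)/685⌋ − ⌊(91·68)/685⌋ = ⌊6256/685⌋ − ⌊6188/685⌋ = 9 − 9 = 0
n=92: ⌊(93·68)/685⌋ − ⌊(92·68)/685⌋ = ⌊6324/685⌋ − ⌊6256/685⌋ = 9 − 9 = 0
n=93: ⌊(94·68)/685⌋ − ⌊(93·68)/685⌋ = ⌊6392/685⌋ − ⌊6324/685⌋ = 9 − 9 = 0
n=94: ⌊(95·68)/685⌋ − ⌊(94·68)/685⌋ = ⌊6460/685⌋ − ⌊6392/685⌋ = 9 − 9 = 0
n=95: ⌊(96·68)/685⌋ − ⌊(95·68)/685⌋ = ⌊6528/685⌋ − ⌊6460/685⌋ = 9 − 9 = 0
n=96: ⌊(97·68)/685⌋ − ⌊(96·68)/685⌋ = ⌊6596/685⌋ − ⌊6528/685⌋ = 9 − 9 = 0
n=97: ⌊(98·68)/685⌋ − ⌊(97·68)/685⌋ = ⌊6664/685⌋ − ⌊6596/685⌋ = 9 − 9 = 0
n=98: ⌊(99·68)/685⌋ − ⌊(98·68)/685⌋ = ⌊6732/685⌋ − ⌊6664/685⌋ = 9 − 9 = 0
n=99: ⌊(100·68)/685⌋ − ⌊(99·68)/685⌋ = ⌊6800/685⌋ − ⌊6732/685⌋ = 9 − 9 = 0
n=100: ⌊(101·68)/685⌋ − ⌊(100·68)/685⌋ = ⌊6868/685⌋ − ⌊6800/685⌋ = 10 − 9 = 1
n=101: ⌊(102·68)/685⌋ − ⌊(101·68)/685⌋ = ⌊6936/685⌋ − ⌊6868/685⌋ = 10 − 10 = 0
n=102: ⌊(103·68)/685⌋ − ⌊(102·68)/685⌋ = ⌊7004/685⌋ − ⌊6936/685⌋ = 10 − 10 = 0
n=103: ⌊(104·68)/685⌋ − ⌊(103·68)/685⌋ = ⌊7072/685⌋ − ⌊7004/685⌋ = 10 − 10 = 0
n=104: ⌊(105·68)/685⌋ − ⌊(104·68)/685⌋ = ⌊7140/685⌋ − ⌊7072/685⌋ = 10 − 10 = 0
n=105: ⌊(106·68)/685⌋ − ⌊(105·68)/685⌋ = ⌊7208/685⌋ − ⌊7140/685⌋ = 10 − 10 = 0
n=106: ⌊(107·68)/685⌋ − ⌊(106·68)/685⌋ = ⌊7276/685⌋ − ⌊7208/685⌋ = 10 − 10 = 0
n=107: ⌊(108·68)/685⌋ − ⌊(107·68)/685⌋ = ⌊7344/685⌋ − ⌊7276/685⌋ = 10 − 10 = 0
n=108: ⌊(109·68)/685⌋ − ⌊(108·68)/685⌋ = ⌊7412/685⌋ − ⌊7344/685⌋ = 10 − 10 = 0
n=109: ⌊(110·68)/685⌋ − ⌊(109·68)/685⌋ = ⌊7480/685⌋ − ⌊7412/685⌋ = 10 − 10 = 0
n=110: ⌊(111·68)/685⌋ − ⌊(110·68)/685⌋ = ⌊7548/685⌋ − ⌊7480/685⌋ = 11 − 10 = 1
n=111: ⌊(112·68)/685⌋ − ⌊(111·68)/685⌋ = ⌊7616/685⌋ − ⌊7548/685⌋ = 11 − 11 = 0
n=112: ⌊(113·68)/685⌋ − ⌊(112·68)/685⌋ = ⌊7684/685⌋ − ⌊7616/685⌋ = 11 − 11 = 0
n=113: ⌊(114·68)/685⌋ − ⌊(113·68)/685⌋ = ⌊7752/685⌋ − ⌊7684/685⌋ = 11 − 11 = 0
n=114: ⌊(115·68)/685⌋ − ⌊(114·68)/685⌋ = ⌊7820/685⌋ − ⌊7752/685⌋ = 11 − 11 = 0

0000000000100000000010000000001000000000100000000010000000001000000000100000000010000000001000000000100000000010000


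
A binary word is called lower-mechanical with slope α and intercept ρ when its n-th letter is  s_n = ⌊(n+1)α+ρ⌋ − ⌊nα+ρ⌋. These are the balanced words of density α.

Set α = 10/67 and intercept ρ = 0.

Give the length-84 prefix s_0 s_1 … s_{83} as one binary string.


n=0: ⌊(1·10)/67⌋ − ⌊(0·10)/67⌋ = ⌊10/67⌋ − ⌊0/67⌋ = 0 − 0 = 0
n=1: ⌊(2·10)/67⌋ − ⌊(1·10)/67⌋ = ⌊20/67⌋ − ⌊10/67⌋ = 0 − 0 = 0
n=2: ⌊(3·10)/67⌋ − ⌊(2·10)/67⌋ = ⌊30/67⌋ − ⌊20/67⌋ = 0 − 0 = 0
n=3: ⌊(4·10)/67⌋ − ⌊(3·10)/67⌋ = ⌊40/67⌋ − ⌊30/67⌋ = 0 − 0 = 0
n=4: ⌊(5·10)/67⌋ − ⌊(4·10)/67⌋ = ⌊50/67⌋ − ⌊40/67⌋ = 0 − 0 = 0
n=5: ⌊(6·10)/67⌋ − ⌊(5·10)/67⌋ = ⌊60/67⌋ − ⌊50/67⌋ = 0 − 0 = 0
n=6: ⌊(7·10)/67⌋ − ⌊(6·10)/67⌋ = ⌊70/67⌋ − ⌊60/67⌋ = 1 − 0 = 1
n=7: ⌊(8·10)/67⌋ − ⌊(7·10)/67⌋ = ⌊80/67⌋ − ⌊70/67⌋ = 1 − 1 = 0
n=8: ⌊(9·10)/67⌋ − ⌊(8·10)/67⌋ = ⌊90/67⌋ − ⌊80/67⌋ = 1 − 1 = 0
n=9: ⌊(10·10)/67⌋ − ⌊(9·10)/67⌋ = ⌊100/67⌋ − ⌊90/67⌋ = 1 − 1 = 0
n=10: ⌊(11·10)/67⌋ − ⌊(10·10)/67⌋ = ⌊110/67⌋ − ⌊100/67⌋ = 1 − 1 = 0
n=11: ⌊(12·10)/67⌋ − ⌊(11·10)/67⌋ = ⌊120/67⌋ − ⌊110/67⌋ = 1 − 1 = 0
n=12: ⌊(13·10)/67⌋ − ⌊(12·10)/67⌋ = ⌊130/67⌋ − ⌊120/67⌋ = 1 − 1 = 0
n=13: ⌊(14·10)/67⌋ − ⌊(13·10)/67⌋ = ⌊140/67⌋ − ⌊130/67⌋ = 2 − 1 = 1
n=14: ⌊(15·10)/67⌋ − ⌊(14·10)/67⌋ = ⌊150/67⌋ − ⌊140/67⌋ = 2 − 2 = 0
n=15: ⌊(16·10)/67⌋ − ⌊(15·10)/67⌋ = ⌊160/67⌋ − ⌊150/67⌋ = 2 − 2 = 0
n=16: ⌊(17·10)/67⌋ − ⌊(16·10)/67⌋ = ⌊170/67⌋ − ⌊160/67⌋ = 2 − 2 = 0
n=17: ⌊(18·10)/67⌋ − ⌊(17·10)/67⌋ = ⌊180/67⌋ − ⌊170/67⌋ = 2 − 2 = 0
n=18: ⌊(19·10)/67⌋ − ⌊(18·10)/67⌋ = ⌊190/67⌋ − ⌊180/67⌋ = 2 − 2 = 0
n=19: ⌊(20·10)/67⌋ − ⌊(19·10)/67⌋ = ⌊200/67⌋ − ⌊190/67⌋ = 2 − 2 = 0
n=20: ⌊(21·10)/67⌋ − ⌊(20·10)/67⌋ = ⌊210/67⌋ − ⌊200/67⌋ = 3 − 2 = 1
n=21: ⌊(22·10)/67⌋ − ⌊(21·10)/67⌋ = ⌊220/67⌋ − ⌊210/67⌋ = 3 − 3 = 0
n=22: ⌊(23·10)/67⌋ − ⌊(22·10)/67⌋ = ⌊230/67⌋ − ⌊220/67⌋ = 3 − 3 = 0
n=23: ⌊(24·10)/67⌋ − ⌊(23·10)/67⌋ = ⌊240/67⌋ − ⌊230/67⌋ = 3 − 3 = 0
n=24: ⌊(25·10)/67⌋ − ⌊(24·10)/67⌋ = ⌊250/67⌋ − ⌊240/67⌋ = 3 − 3 = 0
n=25: ⌊(26·10)/67⌋ − ⌊(25·10)/67⌋ = ⌊260/67⌋ − ⌊250/67⌋ = 3 − 3 = 0
n=26: ⌊(27·10)/67⌋ − ⌊(26·10)/67⌋ = ⌊270/67⌋ − ⌊260/67⌋ = 4 − 3 = 1
n=27: ⌊(28·10)/67⌋ − ⌊(27·10)/67⌋ = ⌊280/67⌋ − ⌊270/67⌋ = 4 − 4 = 0
n=28: ⌊(29·10)/67⌋ − ⌊(28·10)/67⌋ = ⌊290/67⌋ − ⌊280/67⌋ = 4 − 4 = 0
n=29: ⌊(30·10)/67⌋ − ⌊(29·10)/67⌋ = ⌊300/67⌋ − ⌊290/67⌋ = 4 − 4 = 0
n=30: ⌊(31·10)/67⌋ − ⌊(30·10)/67⌋ = ⌊310/67⌋ − ⌊300/67⌋ = 4 − 4 = 0
n=31: ⌊(32·10)/67⌋ − ⌊(31·10)/67⌋ = ⌊320/67⌋ − ⌊310/67⌋ = 4 − 4 = 0
n=32: ⌊(33·10)/67⌋ − ⌊(32·10)/67⌋ = ⌊330/67⌋ − ⌊320/67⌋ = 4 − 4 = 0
n=33: ⌊(34·10)/67⌋ − ⌊(33·10)/67⌋ = ⌊340/67⌋ − ⌊330/67⌋ = 5 − 4 = 1
n=34: ⌊(35·10)/67⌋ − ⌊(34·10)/67⌋ = ⌊350/67⌋ − ⌊340/67⌋ = 5 − 5 = 0
n=35: ⌊(36·10)/67⌋ − ⌊(35·10)/67⌋ = ⌊360/67⌋ − ⌊350/67⌋ = 5 − 5 = 0
n=36: ⌊(37·10)/67⌋ − ⌊(36·10)/67⌋ = ⌊370/67⌋ − ⌊360/67⌋ = 5 − 5 = 0
n=37: ⌊(38·10)/67⌋ − ⌊(37·10)/67⌋ = ⌊380/67⌋ − ⌊370/67⌋ = 5 − 5 = 0
n=38: ⌊(39·10)/67⌋ − ⌊(38·10)/67⌋ = ⌊390/67⌋ − ⌊380/67⌋ = 5 − 5 = 0
n=39: ⌊(40·10)/67⌋ − ⌊(39·10)/67⌋ = ⌊400/67⌋ − ⌊390/67⌋ = 5 − 5 = 0
n=40: ⌊(41·10)/67⌋ − ⌊(40·10)/67⌋ = ⌊410/67⌋ − ⌊400/67⌋ = 6 − 5 = 1
n=41: ⌊(42·10)/67⌋ − ⌊(41·10)/67⌋ = ⌊420/67⌋ − ⌊410/67⌋ = 6 − 6 = 0
n=42: ⌊(43·10)/67⌋ − ⌊(42·10)/67⌋ = ⌊430/67⌋ − ⌊420/67⌋ = 6 − 6 = 0
n=43: ⌊(44·10)/67⌋ − ⌊(43·10)/67⌋ = ⌊440/67⌋ − ⌊430/67⌋ = 6 − 6 = 0
n=44: ⌊(45·10)/67⌋ − ⌊(44·10)/67⌋ = ⌊450/67⌋ − ⌊440/67⌋ = 6 − 6 = 0
n=45: ⌊(46·10)/67⌋ − ⌊(45·10)/67⌋ = ⌊460/67⌋ − ⌊450/67⌋ = 6 − 6 = 0
n=46: ⌊(47·10)/67⌋ − ⌊(46·10)/67⌋ = ⌊470/67⌋ − ⌊460/67⌋ = 7 − 6 = 1
n=47: ⌊(48·10)/67⌋ − ⌊(47·10)/67⌋ = ⌊480/67⌋ − ⌊470/67⌋ = 7 − 7 = 0
n=48: ⌊(49·10)/67⌋ − ⌊(48·10)/67⌋ = ⌊490/67⌋ − ⌊480/67⌋ = 7 − 7 = 0
n=49: ⌊(50·10)/67⌋ − ⌊(49·10)/67⌋ = ⌊500/67⌋ − ⌊490/67⌋ = 7 − 7 = 0
n=50: ⌊(51·10)/67⌋ − ⌊(50·10)/67⌋ = ⌊510/67⌋ − ⌊500/67⌋ = 7 − 7 = 0
n=51: ⌊(52·10)/67⌋ − ⌊(51·10)/67⌋ = ⌊520/67⌋ − ⌊510/67⌋ = 7 − 7 = 0
n=52: ⌊(53·10)/67⌋ − ⌊(52·10)/67⌋ = ⌊530/67⌋ − ⌊520/67⌋ = 7 − 7 = 0
n=53: ⌊(54·10)/67⌋ − ⌊(53·10)/67⌋ = ⌊540/67⌋ − ⌊530/67⌋ = 8 − 7 = 1
n=54: ⌊(55·10)/67⌋ − ⌊(54·10)/67⌋ = ⌊550/67⌋ − ⌊540/67⌋ = 8 − 8 = 0
n=55: ⌊(56·10)/67⌋ − ⌊(55·10)/67⌋ = ⌊560/67⌋ − ⌊550/67⌋ = 8 − 8 = 0
n=56: ⌊(57·10)/67⌋ − ⌊(56·10)/67⌋ = ⌊570/67⌋ − ⌊560/67⌋ = 8 − 8 = 0
n=57: ⌊(58·10)/67⌋ − ⌊(57·10)/67⌋ = ⌊580/67⌋ − ⌊570/67⌋ = 8 − 8 = 0
n=58: ⌊(59·10)/67⌋ − ⌊(58·10)/67⌋ = ⌊590/67⌋ − ⌊580/67⌋ = 8 − 8 = 0
n=59: ⌊(60·10)/67⌋ − ⌊(59·10)/67⌋ = ⌊600/67⌋ − ⌊590/67⌋ = 8 − 8 = 0
n=60: ⌊(61·10)/67⌋ − ⌊(60·10)/67⌋ = ⌊610/67⌋ − ⌊600/67⌋ = 9 − 8 = 1
n=61: ⌊(62·10)/67⌋ − ⌊(61·10)/67⌋ = ⌊620/67⌋ − ⌊610/67⌋ = 9 − 9 = 0
n=62: ⌊(63·10)/67⌋ − ⌊(62·10)/67⌋ = ⌊630/67⌋ − ⌊620/67⌋ = 9 − 9 = 0
n=63: ⌊(64·10)/67⌋ − ⌊(63·10)/67⌋ = ⌊640/67⌋ − ⌊630/67⌋ = 9 − 9 = 0
n=64: ⌊(65·10)/67⌋ − ⌊(64·10)/67⌋ = ⌊650/67⌋ − ⌊640/67⌋ = 9 − 9 = 0
n=65: ⌊(66·10)/67⌋ − ⌊(65·10)/67⌋ = ⌊660/67⌋ − ⌊650/67⌋ = 9 − 9 = 0
n=66: ⌊(67·10)/67⌋ − ⌊(66·10)/67⌋ = ⌊670/67⌋ − ⌊660/67⌋ = 10 − 9 = 1
n=67: ⌊(68·10)/67⌋ − ⌊(67·10)/67⌋ = ⌊680/67⌋ − ⌊670/67⌋ = 10 − 10 = 0
n=68: ⌊(69·10)/67⌋ − ⌊(68·10)/67⌋ = ⌊690/67⌋ − ⌊680/67⌋ = 10 − 10 = 0
n=69: ⌊(70·10)/67⌋ − ⌊(69·10)/67⌋ = ⌊700/67⌋ − ⌊690/67⌋ = 10 − 10 = 0
n=70: ⌊(71·10)/67⌋ − ⌊(70·10)/67⌋ = ⌊710/67⌋ − ⌊700/67⌋ = 10 − 10 = 0
n=71: ⌊(72·10)/67⌋ − ⌊(71·10)/67⌋ = ⌊720/67⌋ − ⌊710/67⌋ = 10 − 10 = 0
n=72: ⌊(73·10)/67⌋ − ⌊(72·10)/67⌋ = ⌊730/67⌋ − ⌊720/67⌋ = 10 − 10 = 0
n=73: ⌊(74·10)/67⌋ − ⌊(73·10)/67⌋ = ⌊740/67⌋ − ⌊730/67⌋ = 11 − 10 = 1
n=74: ⌊(75·10)/67⌋ − ⌊(74·10)/67⌋ = ⌊750/67⌋ − ⌊740/67⌋ = 11 − 11 = 0
n=75: ⌊(76·10)/67⌋ − ⌊(75·10)/67⌋ = ⌊760/67⌋ − ⌊750/67⌋ = 11 − 11 = 0
n=76: ⌊(77·10)/67⌋ − ⌊(76·10)/67⌋ = ⌊770/67⌋ − ⌊760/67⌋ = 11 − 11 = 0
n=77: ⌊(78·10)/67⌋ − ⌊(77·10)/67⌋ = ⌊780/67⌋ − ⌊770/67⌋ = 11 − 11 = 0
n=78: ⌊(79·10)/67⌋ − ⌊(78·10)/67⌋ = ⌊790/67⌋ − ⌊780/67⌋ = 11 − 11 = 0
n=79: ⌊(80·10)/67⌋ − ⌊(79·10)/67⌋ = ⌊800/67⌋ − ⌊790/67⌋ = 11 − 11 = 0
n=80: ⌊(81·10)/67⌋ − ⌊(80·10)/67⌋ = ⌊810/67⌋ − ⌊800/67⌋ = 12 − 11 = 1
n=81: ⌊(82·10)/67⌋ − ⌊(81·10)/67⌋ = ⌊820/67⌋ − ⌊810/67⌋ = 12 − 12 = 0
n=82: ⌊(83·10)/67⌋ − ⌊(82·10)/67⌋ = ⌊830/67⌋ − ⌊820/67⌋ = 12 − 12 = 0
n=83: ⌊(84·10)/67⌋ − ⌊(83·10)/67⌋ = ⌊840/67⌋ − ⌊830/67⌋ = 12 − 12 = 0

000000100000010000001000001000000100000010000010000001000000100000100000010000001000


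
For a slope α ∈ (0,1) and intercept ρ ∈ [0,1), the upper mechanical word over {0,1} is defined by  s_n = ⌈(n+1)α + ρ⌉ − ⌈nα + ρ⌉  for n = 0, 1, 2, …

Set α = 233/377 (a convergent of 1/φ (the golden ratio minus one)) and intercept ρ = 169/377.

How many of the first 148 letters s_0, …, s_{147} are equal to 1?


91

#1s = Σ_{n=0}^{147} s_n = Σ_{n=0}^{147} (⌈(n+1)α+ρ⌉ − ⌈nα+ρ⌉)
the sum telescopes: every ⌈nα+ρ⌉ with 0 < n < 148 appears once with + and once with −, leaving ⌈148α+ρ⌉ − ⌈0·α+ρ⌉
148α + ρ = (148·233 + 169) / 377 = 34653/377
ρ = 169/377
⌈34653/377⌉ = 92,  ⌈169/377⌉ = 1
#1s = 92 − 1 = 91


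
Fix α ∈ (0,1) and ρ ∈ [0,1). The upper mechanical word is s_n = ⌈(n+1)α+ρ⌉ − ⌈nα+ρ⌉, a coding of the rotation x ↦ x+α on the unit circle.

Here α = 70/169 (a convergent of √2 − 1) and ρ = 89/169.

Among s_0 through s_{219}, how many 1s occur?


#1s = Σ_{n=0}^{219} s_n = Σ_{n=0}^{219} (⌈(n+1)α+ρ⌉ − ⌈nα+ρ⌉)
the sum telescopes: every ⌈nα+ρ⌉ with 0 < n < 220 appears once with + and once with −, leaving ⌈220α+ρ⌉ − ⌈0·α+ρ⌉
220α + ρ = (220·70 + 89) / 169 = 15489/169
ρ = 89/169
⌈15489/169⌉ = 92,  ⌈89/169⌉ = 1
#1s = 92 − 1 = 91

91


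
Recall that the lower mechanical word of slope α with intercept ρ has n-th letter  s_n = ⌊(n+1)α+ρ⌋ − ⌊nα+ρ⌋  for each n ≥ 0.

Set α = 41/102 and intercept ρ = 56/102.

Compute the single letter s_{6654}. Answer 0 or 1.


0

(n+1)α + ρ = (6655·41 + 56) / 102 = 272911/102
nα + ρ     = (6654·41 + 56) / 102 = 272870/102
⌊272911/102⌋ = 2675,  ⌊272870/102⌋ = 2675
s_{6654} = 2675 − 2675 = 0


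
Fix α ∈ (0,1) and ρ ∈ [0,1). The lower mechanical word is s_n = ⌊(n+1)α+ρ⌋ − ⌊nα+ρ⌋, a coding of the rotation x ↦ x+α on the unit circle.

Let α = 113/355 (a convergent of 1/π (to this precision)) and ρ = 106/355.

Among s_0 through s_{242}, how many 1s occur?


#1s = Σ_{n=0}^{242} s_n = Σ_{n=0}^{242} (⌊(n+1)α+ρ⌋ − ⌊nα+ρ⌋)
the sum telescopes: every ⌊nα+ρ⌋ with 0 < n < 243 appears once with + and once with −, leaving ⌊243α+ρ⌋ − ⌊0·α+ρ⌋
243α + ρ = (243·113 + 106) / 355 = 27565/355
ρ = 106/355
⌊27565/355⌋ = 77,  ⌊106/355⌋ = 0
#1s = 77 − 0 = 77

77


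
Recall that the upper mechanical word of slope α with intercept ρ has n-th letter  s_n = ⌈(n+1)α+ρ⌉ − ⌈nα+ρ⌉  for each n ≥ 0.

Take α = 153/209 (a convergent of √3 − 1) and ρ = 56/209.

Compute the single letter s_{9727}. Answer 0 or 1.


(n+1)α + ρ = (9728·153 + 56) / 209 = 1488440/209
nα + ρ     = (9727·153 + 56) / 209 = 1488287/209
⌈1488440/209⌉ = 7122,  ⌈1488287/209⌉ = 7121
s_{9727} = 7122 − 7121 = 1

1


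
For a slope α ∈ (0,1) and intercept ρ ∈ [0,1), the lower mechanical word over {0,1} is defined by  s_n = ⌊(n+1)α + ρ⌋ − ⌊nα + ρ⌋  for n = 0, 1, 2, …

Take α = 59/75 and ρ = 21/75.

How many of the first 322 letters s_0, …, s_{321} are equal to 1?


253

#1s = Σ_{n=0}^{321} s_n = Σ_{n=0}^{321} (⌊(n+1)α+ρ⌋ − ⌊nα+ρ⌋)
the sum telescopes: every ⌊nα+ρ⌋ with 0 < n < 322 appears once with + and once with −, leaving ⌊322α+ρ⌋ − ⌊0·α+ρ⌋
322α + ρ = (322·59 + 21) / 75 = 19019/75
ρ = 21/75
⌊19019/75⌋ = 253,  ⌊21/75⌋ = 0
#1s = 253 − 0 = 253


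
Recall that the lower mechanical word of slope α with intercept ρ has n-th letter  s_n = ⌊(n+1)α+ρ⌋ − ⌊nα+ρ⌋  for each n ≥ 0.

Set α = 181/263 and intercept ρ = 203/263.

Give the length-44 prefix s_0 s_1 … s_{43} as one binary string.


11011011011101101101101101110110110110110111

n=0: ⌊(1·181+203)/263⌋ − ⌊(0·181+203)/263⌋ = ⌊384/263⌋ − ⌊203/263⌋ = 1 − 0 = 1
n=1: ⌊(2·181+203)/263⌋ − ⌊(1·181+203)/263⌋ = ⌊565/263⌋ − ⌊384/263⌋ = 2 − 1 = 1
n=2: ⌊(3·181+203)/263⌋ − ⌊(2·181+203)/263⌋ = ⌊746/263⌋ − ⌊565/263⌋ = 2 − 2 = 0
n=3: ⌊(4·181+203)/263⌋ − ⌊(3·181+203)/263⌋ = ⌊927/263⌋ − ⌊746/263⌋ = 3 − 2 = 1
n=4: ⌊(5·181+203)/263⌋ − ⌊(4·181+203)/263⌋ = ⌊1108/263⌋ − ⌊927/263⌋ = 4 − 3 = 1
n=5: ⌊(6·181+203)/263⌋ − ⌊(5·181+203)/263⌋ = ⌊1289/263⌋ − ⌊1108/263⌋ = 4 − 4 = 0
n=6: ⌊(7·181+203)/263⌋ − ⌊(6·181+203)/263⌋ = ⌊1470/263⌋ − ⌊1289/263⌋ = 5 − 4 = 1
n=7: ⌊(8·181+203)/263⌋ − ⌊(7·181+203)/263⌋ = ⌊1651/263⌋ − ⌊1470/263⌋ = 6 − 5 = 1
n=8: ⌊(9·181+203)/263⌋ − ⌊(8·181+203)/263⌋ = ⌊1832/263⌋ − ⌊1651/263⌋ = 6 − 6 = 0
n=9: ⌊(10·181+203)/263⌋ − ⌊(9·181+203)/263⌋ = ⌊2013/263⌋ − ⌊1832/263⌋ = 7 − 6 = 1
n=10: ⌊(11·181+203)/263⌋ − ⌊(10·181+203)/263⌋ = ⌊2194/263⌋ − ⌊2013/263⌋ = 8 − 7 = 1
n=11: ⌊(12·181+203)/263⌋ − ⌊(11·181+203)/263⌋ = ⌊2375/263⌋ − ⌊2194/263⌋ = 9 − 8 = 1
n=12: ⌊(13·181+203)/263⌋ − ⌊(12·181+203)/263⌋ = ⌊2556/263⌋ − ⌊2375/263⌋ = 9 − 9 = 0
n=13: ⌊(14·181+203)/263⌋ − ⌊(13·181+203)/263⌋ = ⌊2737/263⌋ − ⌊2556/263⌋ = 10 − 9 = 1
n=14: ⌊(15·181+203)/263⌋ − ⌊(14·181+203)/263⌋ = ⌊2918/263⌋ − ⌊2737/263⌋ = 11 − 10 = 1
n=15: ⌊(16·181+203)/263⌋ − ⌊(15·181+203)/263⌋ = ⌊3099/263⌋ − ⌊2918/263⌋ = 11 − 11 = 0
n=16: ⌊(17·181+203)/263⌋ − ⌊(16·181+203)/263⌋ = ⌊3280/263⌋ − ⌊3099/263⌋ = 12 − 11 = 1
n=17: ⌊(18·181+203)/263⌋ − ⌊(17·181+203)/263⌋ = ⌊3461/263⌋ − ⌊3280/263⌋ = 13 − 12 = 1
n=18: ⌊(19·181+203)/263⌋ − ⌊(18·181+203)/263⌋ = ⌊3642/263⌋ − ⌊3461/263⌋ = 13 − 13 = 0
n=19: ⌊(20·181+203)/263⌋ − ⌊(19·181+203)/263⌋ = ⌊3823/263⌋ − ⌊3642/263⌋ = 14 − 13 = 1
n=20: ⌊(21·181+203)/263⌋ − ⌊(20·181+203)/263⌋ = ⌊4004/263⌋ − ⌊3823/263⌋ = 15 − 14 = 1
n=21: ⌊(22·181+203)/263⌋ − ⌊(21·181+203)/263⌋ = ⌊4185/263⌋ − ⌊4004/263⌋ = 15 − 15 = 0
n=22: ⌊(23·181+203)/263⌋ − ⌊(22·181+203)/263⌋ = ⌊4366/263⌋ − ⌊4185/263⌋ = 16 − 15 = 1
n=23: ⌊(24·181+203)/263⌋ − ⌊(23·181+203)/263⌋ = ⌊4547/263⌋ − ⌊4366/263⌋ = 17 − 16 = 1
n=24: ⌊(25·181+203)/263⌋ − ⌊(24·181+203)/263⌋ = ⌊4728/263⌋ − ⌊4547/263⌋ = 17 − 17 = 0
n=25: ⌊(26·181+203)/263⌋ − ⌊(25·181+203)/263⌋ = ⌊4909/263⌋ − ⌊4728/263⌋ = 18 − 17 = 1
n=26: ⌊(27·181+203)/263⌋ − ⌊(26·181+203)/263⌋ = ⌊5090/263⌋ − ⌊4909/263⌋ = 19 − 18 = 1
n=27: ⌊(28·181+203)/263⌋ − ⌊(27·181+203)/263⌋ = ⌊5271/263⌋ − ⌊5090/263⌋ = 20 − 19 = 1
n=28: ⌊(29·181+203)/263⌋ − ⌊(28·181+203)/263⌋ = ⌊5452/263⌋ − ⌊5271/263⌋ = 20 − 20 = 0
n=29: ⌊(30·181+203)/263⌋ − ⌊(29·181+203)/263⌋ = ⌊5633/263⌋ − ⌊5452/263⌋ = 21 − 20 = 1
n=30: ⌊(31·181+203)/263⌋ − ⌊(30·181+203)/263⌋ = ⌊5814/263⌋ − ⌊5633/263⌋ = 22 − 21 = 1
n=31: ⌊(32·181+203)/263⌋ − ⌊(31·181+203)/263⌋ = ⌊5995/263⌋ − ⌊5814/263⌋ = 22 − 22 = 0
n=32: ⌊(33·181+203)/263⌋ − ⌊(32·181+203)/263⌋ = ⌊6176/263⌋ − ⌊5995/263⌋ = 23 − 22 = 1
n=33: ⌊(34·181+203)/263⌋ − ⌊(33·181+203)/263⌋ = ⌊6357/263⌋ − ⌊6176/263⌋ = 24 − 23 = 1
n=34: ⌊(35·181+203)/263⌋ − ⌊(34·181+203)/263⌋ = ⌊6538/263⌋ − ⌊6357/263⌋ = 24 − 24 = 0
n=35: ⌊(36·181+203)/263⌋ − ⌊(35·181+203)/263⌋ = ⌊6719/263⌋ − ⌊6538/263⌋ = 25 − 24 = 1
n=36: ⌊(37·181+203)/263⌋ − ⌊(36·181+203)/263⌋ = ⌊6900/263⌋ − ⌊6719/263⌋ = 26 − 25 = 1
n=37: ⌊(38·181+203)/263⌋ − ⌊(37·181+203)/263⌋ = ⌊7081/263⌋ − ⌊6900/263⌋ = 26 − 26 = 0
n=38: ⌊(39·181+203)/263⌋ − ⌊(38·181+203)/263⌋ = ⌊7262/263⌋ − ⌊7081/263⌋ = 27 − 26 = 1
n=39: ⌊(40·181+203)/263⌋ − ⌊(39·181+203)/263⌋ = ⌊7443/263⌋ − ⌊7262/263⌋ = 28 − 27 = 1
n=40: ⌊(41·181+203)/263⌋ − ⌊(40·181+203)/263⌋ = ⌊7624/263⌋ − ⌊7443/263⌋ = 28 − 28 = 0
n=41: ⌊(42·181+203)/263⌋ − ⌊(41·181+203)/263⌋ = ⌊7805/263⌋ − ⌊7624/263⌋ = 29 − 28 = 1
n=42: ⌊(43·181+203)/263⌋ − ⌊(42·181+203)/263⌋ = ⌊7986/263⌋ − ⌊7805/263⌋ = 30 − 29 = 1
n=43: ⌊(44·181+203)/263⌋ − ⌊(43·181+203)/263⌋ = ⌊8167/263⌋ − ⌊7986/263⌋ = 31 − 30 = 1
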